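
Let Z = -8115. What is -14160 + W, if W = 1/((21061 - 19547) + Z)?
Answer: -93470161/6601 ≈ -14160.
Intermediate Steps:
W = -1/6601 (W = 1/((21061 - 19547) - 8115) = 1/(1514 - 8115) = 1/(-6601) = -1/6601 ≈ -0.00015149)
-14160 + W = -14160 - 1/6601 = -93470161/6601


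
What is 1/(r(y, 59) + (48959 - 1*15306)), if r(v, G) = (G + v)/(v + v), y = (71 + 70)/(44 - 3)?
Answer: 141/4746353 ≈ 2.9707e-5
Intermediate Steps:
y = 141/41 ≈ 3.4390
r(v, G) = (G + v)/(2*v) (r(v, G) = (G + v)/((2*v)) = (G + v)*(1/(2*v)) = (G + v)/(2*v))
1/(r(y, 59) + (48959 - 1*15306)) = 1/((59 + 141/41)/(2*(141/41)) + (48959 - 1*15306)) = 1/((½)*(41/141)*(2560/41) + (48959 - 15306)) = 1/(1280/141 + 33653) = 1/(4746353/141) = 141/4746353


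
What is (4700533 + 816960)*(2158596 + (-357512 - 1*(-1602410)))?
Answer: 18778754320542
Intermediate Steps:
(4700533 + 816960)*(2158596 + (-357512 - 1*(-1602410))) = 5517493*(2158596 + (-357512 + 1602410)) = 5517493*(2158596 + 1244898) = 5517493*3403494 = 18778754320542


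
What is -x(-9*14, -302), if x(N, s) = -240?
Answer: 240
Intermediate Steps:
-x(-9*14, -302) = -1*(-240) = 240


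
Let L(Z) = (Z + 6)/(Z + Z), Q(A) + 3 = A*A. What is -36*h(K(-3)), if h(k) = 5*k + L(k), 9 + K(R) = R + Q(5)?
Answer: -9144/5 ≈ -1828.8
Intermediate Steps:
Q(A) = -3 + A² (Q(A) = -3 + A*A = -3 + A²)
L(Z) = (6 + Z)/(2*Z) (L(Z) = (6 + Z)/((2*Z)) = (6 + Z)*(1/(2*Z)) = (6 + Z)/(2*Z))
K(R) = 13 + R (K(R) = -9 + (R + (-3 + 5²)) = -9 + (R + (-3 + 25)) = -9 + (R + 22) = -9 + (22 + R) = 13 + R)
h(k) = 5*k + (6 + k)/(2*k)
-36*h(K(-3)) = -36*(½ + 3/(13 - 3) + 5*(13 - 3)) = -36*(½ + 3/10 + 5*10) = -36*(½ + 3*(⅒) + 50) = -36*(½ + 3/10 + 50) = -36*254/5 = -9144/5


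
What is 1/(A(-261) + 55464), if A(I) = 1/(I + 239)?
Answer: 22/1220207 ≈ 1.8030e-5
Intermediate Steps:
A(I) = 1/(239 + I)
1/(A(-261) + 55464) = 1/(1/(239 - 261) + 55464) = 1/(1/(-22) + 55464) = 1/(-1/22 + 55464) = 1/(1220207/22) = 22/1220207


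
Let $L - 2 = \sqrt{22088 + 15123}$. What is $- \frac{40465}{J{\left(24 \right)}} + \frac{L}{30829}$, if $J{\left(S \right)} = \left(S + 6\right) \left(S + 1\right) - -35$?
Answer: $- \frac{249498783}{4840153} + \frac{\sqrt{37211}}{30829} \approx -51.541$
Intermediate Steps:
$L = 2 + \sqrt{37211}$ ($L = 2 + \sqrt{22088 + 15123} = 2 + \sqrt{37211} \approx 194.9$)
$J{\left(S \right)} = 35 + \left(1 + S\right) \left(6 + S\right)$ ($J{\left(S \right)} = \left(6 + S\right) \left(1 + S\right) + 35 = \left(1 + S\right) \left(6 + S\right) + 35 = 35 + \left(1 + S\right) \left(6 + S\right)$)
$- \frac{40465}{J{\left(24 \right)}} + \frac{L}{30829} = - \frac{40465}{41 + 24^{2} + 7 \cdot 24} + \frac{2 + \sqrt{37211}}{30829} = - \frac{40465}{41 + 576 + 168} + \left(2 + \sqrt{37211}\right) \frac{1}{30829} = - \frac{40465}{785} + \left(\frac{2}{30829} + \frac{\sqrt{37211}}{30829}\right) = \left(-40465\right) \frac{1}{785} + \left(\frac{2}{30829} + \frac{\sqrt{37211}}{30829}\right) = - \frac{8093}{157} + \left(\frac{2}{30829} + \frac{\sqrt{37211}}{30829}\right) = - \frac{249498783}{4840153} + \frac{\sqrt{37211}}{30829}$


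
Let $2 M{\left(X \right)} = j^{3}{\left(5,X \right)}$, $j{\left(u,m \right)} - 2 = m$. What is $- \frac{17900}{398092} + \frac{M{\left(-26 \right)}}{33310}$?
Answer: $- \frac{418482613}{1657555565} \approx -0.25247$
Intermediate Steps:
$j{\left(u,m \right)} = 2 + m$
$M{\left(X \right)} = \frac{\left(2 + X\right)^{3}}{2}$
$- \frac{17900}{398092} + \frac{M{\left(-26 \right)}}{33310} = - \frac{17900}{398092} + \frac{\frac{1}{2} \left(2 - 26\right)^{3}}{33310} = \left(-17900\right) \frac{1}{398092} + \frac{\left(-24\right)^{3}}{2} \cdot \frac{1}{33310} = - \frac{4475}{99523} + \frac{1}{2} \left(-13824\right) \frac{1}{33310} = - \frac{4475}{99523} - \frac{3456}{16655} = - \frac{418482613}{1657555565}$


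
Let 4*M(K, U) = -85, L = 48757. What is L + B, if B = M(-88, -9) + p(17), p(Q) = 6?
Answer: 194967/4 ≈ 48742.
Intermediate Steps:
M(K, U) = -85/4 (M(K, U) = (¼)*(-85) = -85/4)
B = -61/4 (B = -85/4 + 6 = -61/4 ≈ -15.250)
L + B = 48757 - 61/4 = 194967/4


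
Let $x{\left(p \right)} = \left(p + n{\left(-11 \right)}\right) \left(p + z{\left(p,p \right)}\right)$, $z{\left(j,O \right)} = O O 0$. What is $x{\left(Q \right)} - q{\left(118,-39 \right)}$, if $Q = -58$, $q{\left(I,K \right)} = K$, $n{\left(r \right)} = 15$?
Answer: $2533$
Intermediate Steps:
$z{\left(j,O \right)} = 0$ ($z{\left(j,O \right)} = O^{2} \cdot 0 = 0$)
$x{\left(p \right)} = p \left(15 + p\right)$ ($x{\left(p \right)} = \left(p + 15\right) \left(p + 0\right) = \left(15 + p\right) p = p \left(15 + p\right)$)
$x{\left(Q \right)} - q{\left(118,-39 \right)} = - 58 \left(15 - 58\right) - -39 = \left(-58\right) \left(-43\right) + 39 = 2494 + 39 = 2533$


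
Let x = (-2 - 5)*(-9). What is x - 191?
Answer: -128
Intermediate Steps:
x = 63 (x = -7*(-9) = 63)
x - 191 = 63 - 191 = -128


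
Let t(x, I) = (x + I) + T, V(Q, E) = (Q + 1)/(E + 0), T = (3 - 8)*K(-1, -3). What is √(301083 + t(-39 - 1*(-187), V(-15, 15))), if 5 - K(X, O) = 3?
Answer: √67774515/15 ≈ 548.83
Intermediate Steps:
K(X, O) = 2 (K(X, O) = 5 - 1*3 = 5 - 3 = 2)
T = -10 (T = (3 - 8)*2 = -5*2 = -10)
V(Q, E) = (1 + Q)/E
t(x, I) = -10 + I + x (t(x, I) = (x + I) - 10 = (I + x) - 10 = -10 + I + x)
√(301083 + t(-39 - 1*(-187), V(-15, 15))) = √(301083 + (-10 + (1 - 15)/15 + (-39 - 1*(-187)))) = √(301083 + (-10 + (1/15)*(-14) + (-39 + 187))) = √(301083 + (-10 - 14/15 + 148)) = √(301083 + 2056/15) = √(4518301/15) = √67774515/15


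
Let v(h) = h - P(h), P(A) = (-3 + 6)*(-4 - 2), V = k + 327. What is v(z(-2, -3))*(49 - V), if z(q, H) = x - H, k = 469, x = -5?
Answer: -11952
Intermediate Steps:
z(q, H) = -5 - H
V = 796 (V = 469 + 327 = 796)
P(A) = -18 (P(A) = 3*(-6) = -18)
v(h) = 18 + h (v(h) = h - 1*(-18) = h + 18 = 18 + h)
v(z(-2, -3))*(49 - V) = (18 + (-5 - 1*(-3)))*(49 - 1*796) = (18 + (-5 + 3))*(49 - 796) = (18 - 2)*(-747) = 16*(-747) = -11952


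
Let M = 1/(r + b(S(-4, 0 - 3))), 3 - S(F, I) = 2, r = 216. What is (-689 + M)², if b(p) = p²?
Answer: 22353838144/47089 ≈ 4.7471e+5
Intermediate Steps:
S(F, I) = 1 (S(F, I) = 3 - 1*2 = 3 - 2 = 1)
M = 1/217 (M = 1/(216 + 1²) = 1/(216 + 1) = 1/217 ≈ 0.0046083)
(-689 + M)² = (-689 + 1/217)² = (-149512/217)² = 22353838144/47089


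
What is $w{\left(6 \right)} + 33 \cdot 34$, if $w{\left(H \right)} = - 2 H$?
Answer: $1110$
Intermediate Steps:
$w{\left(6 \right)} + 33 \cdot 34 = \left(-2\right) 6 + 33 \cdot 34 = -12 + 1122 = 1110$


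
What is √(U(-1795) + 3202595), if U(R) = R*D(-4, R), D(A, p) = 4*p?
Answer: 3*√1787855 ≈ 4011.3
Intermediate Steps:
U(R) = 4*R² (U(R) = R*(4*R) = 4*R²)
√(U(-1795) + 3202595) = √(4*(-1795)² + 3202595) = √(4*3222025 + 3202595) = √(12888100 + 3202595) = √16090695 = 3*√1787855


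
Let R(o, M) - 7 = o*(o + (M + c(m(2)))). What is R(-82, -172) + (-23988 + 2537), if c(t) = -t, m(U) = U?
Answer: -452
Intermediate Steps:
R(o, M) = 7 + o*(-2 + M + o) (R(o, M) = 7 + o*(o + (M - 1*2)) = 7 + o*(o + (M - 2)) = 7 + o*(o + (-2 + M)) = 7 + o*(-2 + M + o))
R(-82, -172) + (-23988 + 2537) = (7 + (-82)**2 - 2*(-82) - 172*(-82)) + (-23988 + 2537) = (7 + 6724 + 164 + 14104) - 21451 = 20999 - 21451 = -452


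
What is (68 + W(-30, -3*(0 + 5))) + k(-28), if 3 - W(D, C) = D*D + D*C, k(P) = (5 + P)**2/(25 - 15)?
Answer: -12261/10 ≈ -1226.1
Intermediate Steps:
k(P) = (5 + P)**2/10
W(D, C) = 3 - D**2 - C*D (W(D, C) = 3 - (D*D + D*C) = 3 - (D**2 + C*D) = 3 + (-D**2 - C*D) = 3 - D**2 - C*D)
(68 + W(-30, -3*(0 + 5))) + k(-28) = (68 + (3 - 1*(-30)**2 - 1*(-3*(0 + 5))*(-30))) + (5 - 28)**2/10 = (68 + (3 - 1*900 - 1*(-3*5)*(-30))) + (1/10)*(-23)**2 = (68 + (3 - 900 - 1*(-15)*(-30))) + (1/10)*529 = (68 + (3 - 900 - 450)) + 529/10 = (68 - 1347) + 529/10 = -1279 + 529/10 = -12261/10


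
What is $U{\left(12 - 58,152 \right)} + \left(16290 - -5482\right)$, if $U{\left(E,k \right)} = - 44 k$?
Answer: $15084$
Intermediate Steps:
$U{\left(12 - 58,152 \right)} + \left(16290 - -5482\right) = \left(-44\right) 152 + \left(16290 - -5482\right) = -6688 + \left(16290 + 5482\right) = -6688 + 21772 = 15084$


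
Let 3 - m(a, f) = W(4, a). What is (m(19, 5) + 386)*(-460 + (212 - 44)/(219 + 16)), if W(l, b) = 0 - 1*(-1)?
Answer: -41877616/235 ≈ -1.7820e+5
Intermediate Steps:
W(l, b) = 1 (W(l, b) = 0 + 1 = 1)
m(a, f) = 2 (m(a, f) = 3 - 1*1 = 3 - 1 = 2)
(m(19, 5) + 386)*(-460 + (212 - 44)/(219 + 16)) = (2 + 386)*(-460 + (212 - 44)/(219 + 16)) = 388*(-460 + 168/235) = 388*(-107932/235) = -41877616/235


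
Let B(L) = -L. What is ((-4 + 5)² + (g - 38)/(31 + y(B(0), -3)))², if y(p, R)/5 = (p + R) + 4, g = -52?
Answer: 9/4 ≈ 2.2500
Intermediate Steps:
y(p, R) = 20 + 5*R + 5*p (y(p, R) = 5*((p + R) + 4) = 5*((R + p) + 4) = 5*(4 + R + p) = 20 + 5*R + 5*p)
((-4 + 5)² + (g - 38)/(31 + y(B(0), -3)))² = ((-4 + 5)² + (-52 - 38)/(31 + (20 + 5*(-3) + 5*(-1*0))))² = (1² - 90/(31 + (20 - 15 + 5*0)))² = (1 - 90/(31 + (20 - 15 + 0)))² = (1 - 90/(31 + 5))² = (1 - 90/36)² = (1 - 90*1/36)² = (1 - 5/2)² = (-3/2)² = 9/4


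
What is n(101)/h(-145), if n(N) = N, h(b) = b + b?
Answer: -101/290 ≈ -0.34828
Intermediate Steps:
h(b) = 2*b
n(101)/h(-145) = 101/((2*(-145))) = 101/(-290) = 101*(-1/290) = -101/290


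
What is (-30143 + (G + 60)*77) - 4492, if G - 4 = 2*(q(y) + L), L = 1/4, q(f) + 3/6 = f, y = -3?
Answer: -60415/2 ≈ -30208.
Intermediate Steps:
q(f) = -½ + f
L = ¼ ≈ 0.25000
G = -5/2 (G = 4 + 2*((-½ - 3) + ¼) = 4 + 2*(-7/2 + ¼) = 4 + 2*(-13/4) = 4 - 13/2 = -5/2 ≈ -2.5000)
(-30143 + (G + 60)*77) - 4492 = (-30143 + (-5/2 + 60)*77) - 4492 = (-30143 + (115/2)*77) - 4492 = (-30143 + 8855/2) - 4492 = -51431/2 - 4492 = -60415/2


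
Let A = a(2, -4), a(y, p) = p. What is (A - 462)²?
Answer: 217156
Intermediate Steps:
A = -4
(A - 462)² = (-4 - 462)² = (-466)² = 217156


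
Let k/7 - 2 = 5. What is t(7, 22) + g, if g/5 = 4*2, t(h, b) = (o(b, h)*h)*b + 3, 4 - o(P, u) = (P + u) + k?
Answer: -11353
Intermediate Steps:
k = 49 (k = 14 + 7*5 = 14 + 35 = 49)
o(P, u) = -45 - P - u (o(P, u) = 4 - ((P + u) + 49) = 4 - (49 + P + u) = 4 + (-49 - P - u) = -45 - P - u)
t(h, b) = 3 + b*h*(-45 - b - h) (t(h, b) = ((-45 - b - h)*h)*b + 3 = (h*(-45 - b - h))*b + 3 = b*h*(-45 - b - h) + 3 = 3 + b*h*(-45 - b - h))
g = 40 (g = 5*(4*2) = 5*8 = 40)
t(7, 22) + g = (3 - 1*22*7*(45 + 22 + 7)) + 40 = (3 - 1*22*7*74) + 40 = (3 - 11396) + 40 = -11393 + 40 = -11353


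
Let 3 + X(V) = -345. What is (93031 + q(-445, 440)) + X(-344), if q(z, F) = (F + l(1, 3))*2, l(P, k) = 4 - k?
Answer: 93565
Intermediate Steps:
X(V) = -348 (X(V) = -3 - 345 = -348)
q(z, F) = 2 + 2*F (q(z, F) = (F + (4 - 1*3))*2 = (F + (4 - 3))*2 = (F + 1)*2 = (1 + F)*2 = 2 + 2*F)
(93031 + q(-445, 440)) + X(-344) = (93031 + (2 + 2*440)) - 348 = (93031 + (2 + 880)) - 348 = (93031 + 882) - 348 = 93913 - 348 = 93565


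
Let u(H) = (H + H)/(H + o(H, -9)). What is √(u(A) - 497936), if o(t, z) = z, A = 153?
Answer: I*√7966942/4 ≈ 705.64*I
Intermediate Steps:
u(H) = 2*H/(-9 + H) (u(H) = (H + H)/(H - 9) = (2*H)/(-9 + H) = 2*H/(-9 + H))
√(u(A) - 497936) = √(2*153/(-9 + 153) - 497936) = √(2*153/144 - 497936) = √(2*153*(1/144) - 497936) = √(17/8 - 497936) = √(-3983471/8) = I*√7966942/4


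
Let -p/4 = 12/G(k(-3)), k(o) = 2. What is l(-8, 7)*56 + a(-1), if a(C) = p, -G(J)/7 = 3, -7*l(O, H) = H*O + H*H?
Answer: 408/7 ≈ 58.286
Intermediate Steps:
l(O, H) = -H²/7 - H*O/7 (l(O, H) = -(H*O + H*H)/7 = -(H*O + H²)/7 = -(H² + H*O)/7 = -H²/7 - H*O/7)
G(J) = -21 (G(J) = -7*3 = -21)
p = 16/7 (p = -48/(-21) = -48*(-1)/21 = -4*(-4/7) = 16/7 ≈ 2.2857)
a(C) = 16/7
l(-8, 7)*56 + a(-1) = -⅐*7*(7 - 8)*56 + 16/7 = -⅐*7*(-1)*56 + 16/7 = 1*56 + 16/7 = 56 + 16/7 = 408/7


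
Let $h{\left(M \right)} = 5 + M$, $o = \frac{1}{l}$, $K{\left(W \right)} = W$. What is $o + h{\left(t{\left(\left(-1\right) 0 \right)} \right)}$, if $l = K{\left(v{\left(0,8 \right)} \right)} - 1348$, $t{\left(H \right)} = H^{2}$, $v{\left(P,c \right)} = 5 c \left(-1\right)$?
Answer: $\frac{6939}{1388} \approx 4.9993$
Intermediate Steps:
$v{\left(P,c \right)} = - 5 c$
$l = -1388$ ($l = \left(-5\right) 8 - 1348 = -40 - 1348 = -1388$)
$o = - \frac{1}{1388}$ ($o = \frac{1}{-1388} = - \frac{1}{1388} \approx -0.00072046$)
$o + h{\left(t{\left(\left(-1\right) 0 \right)} \right)} = - \frac{1}{1388} + \left(5 + \left(\left(-1\right) 0\right)^{2}\right) = - \frac{1}{1388} + \left(5 + 0^{2}\right) = - \frac{1}{1388} + \left(5 + 0\right) = - \frac{1}{1388} + 5 = \frac{6939}{1388}$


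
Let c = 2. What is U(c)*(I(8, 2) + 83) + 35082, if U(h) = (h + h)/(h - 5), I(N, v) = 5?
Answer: 104894/3 ≈ 34965.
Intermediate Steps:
U(h) = 2*h/(-5 + h) (U(h) = (2*h)/(-5 + h) = 2*h/(-5 + h))
U(c)*(I(8, 2) + 83) + 35082 = (2*2/(-5 + 2))*(5 + 83) + 35082 = (2*2/(-3))*88 + 35082 = (2*2*(-⅓))*88 + 35082 = -4/3*88 + 35082 = -352/3 + 35082 = 104894/3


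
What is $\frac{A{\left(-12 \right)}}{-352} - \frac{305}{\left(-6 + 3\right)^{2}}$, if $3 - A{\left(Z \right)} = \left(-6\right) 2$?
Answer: $- \frac{107495}{3168} \approx -33.932$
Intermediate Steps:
$A{\left(Z \right)} = 15$ ($A{\left(Z \right)} = 3 - \left(-6\right) 2 = 3 - -12 = 3 + 12 = 15$)
$\frac{A{\left(-12 \right)}}{-352} - \frac{305}{\left(-6 + 3\right)^{2}} = \frac{15}{-352} - \frac{305}{\left(-6 + 3\right)^{2}} = 15 \left(- \frac{1}{352}\right) - \frac{305}{\left(-3\right)^{2}} = - \frac{15}{352} - \frac{305}{9} = - \frac{107495}{3168}$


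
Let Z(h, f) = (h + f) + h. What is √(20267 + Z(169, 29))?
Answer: √20634 ≈ 143.65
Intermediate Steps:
Z(h, f) = f + 2*h (Z(h, f) = (f + h) + h = f + 2*h)
√(20267 + Z(169, 29)) = √(20267 + (29 + 2*169)) = √(20267 + (29 + 338)) = √(20267 + 367) = √20634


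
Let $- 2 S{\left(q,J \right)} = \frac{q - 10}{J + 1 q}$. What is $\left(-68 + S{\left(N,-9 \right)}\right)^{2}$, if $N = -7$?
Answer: $\frac{4809249}{1024} \approx 4696.5$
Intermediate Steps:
$S{\left(q,J \right)} = - \frac{-10 + q}{2 \left(J + q\right)}$ ($S{\left(q,J \right)} = - \frac{\left(q - 10\right) \frac{1}{J + 1 q}}{2} = - \frac{\left(-10 + q\right) \frac{1}{J + q}}{2} = - \frac{\frac{1}{J + q} \left(-10 + q\right)}{2} = - \frac{-10 + q}{2 \left(J + q\right)}$)
$\left(-68 + S{\left(N,-9 \right)}\right)^{2} = \left(-68 + \frac{5 - - \frac{7}{2}}{-9 - 7}\right)^{2} = \left(-68 + \frac{5 + \frac{7}{2}}{-16}\right)^{2} = \left(-68 - \frac{17}{32}\right)^{2} = \left(- \frac{2193}{32}\right)^{2} = \frac{4809249}{1024}$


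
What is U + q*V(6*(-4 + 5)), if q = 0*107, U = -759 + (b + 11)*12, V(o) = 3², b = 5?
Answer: -567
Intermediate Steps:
V(o) = 9
U = -567 (U = -759 + (5 + 11)*12 = -759 + 16*12 = -759 + 192 = -567)
q = 0
U + q*V(6*(-4 + 5)) = -567 + 0*9 = -567 + 0 = -567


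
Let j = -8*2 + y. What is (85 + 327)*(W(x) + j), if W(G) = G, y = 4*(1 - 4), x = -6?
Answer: -14008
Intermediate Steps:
y = -12 (y = 4*(-3) = -12)
j = -28 (j = -8*2 - 12 = -16 - 12 = -28)
(85 + 327)*(W(x) + j) = (85 + 327)*(-6 - 28) = 412*(-34) = -14008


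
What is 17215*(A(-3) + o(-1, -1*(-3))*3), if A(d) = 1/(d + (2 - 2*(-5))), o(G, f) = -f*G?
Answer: 1411630/9 ≈ 1.5685e+5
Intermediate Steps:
o(G, f) = -G*f
A(d) = 1/(12 + d) (A(d) = 1/(d + (2 + 10)) = 1/(d + 12) = 1/(12 + d))
17215*(A(-3) + o(-1, -1*(-3))*3) = 17215*(1/(12 - 3) - 1*(-1)*(-1*(-3))*3) = 17215*(1/9 - 1*(-1)*3*3) = 17215*(⅑ + 3*3) = 17215*(⅑ + 9) = 17215*(82/9) = 1411630/9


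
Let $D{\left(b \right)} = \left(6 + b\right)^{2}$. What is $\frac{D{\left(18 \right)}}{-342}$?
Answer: $- \frac{32}{19} \approx -1.6842$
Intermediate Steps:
$\frac{D{\left(18 \right)}}{-342} = \frac{\left(6 + 18\right)^{2}}{-342} = 24^{2} \left(- \frac{1}{342}\right) = 576 \left(- \frac{1}{342}\right) = - \frac{32}{19}$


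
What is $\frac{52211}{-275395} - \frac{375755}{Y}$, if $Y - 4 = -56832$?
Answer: $\frac{100514001517}{15650147060} \approx 6.4226$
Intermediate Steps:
$Y = -56828$ ($Y = 4 - 56832 = -56828$)
$\frac{52211}{-275395} - \frac{375755}{Y} = \frac{52211}{-275395} - \frac{375755}{-56828} = 52211 \left(- \frac{1}{275395}\right) - - \frac{375755}{56828} = - \frac{52211}{275395} + \frac{375755}{56828} = \frac{100514001517}{15650147060}$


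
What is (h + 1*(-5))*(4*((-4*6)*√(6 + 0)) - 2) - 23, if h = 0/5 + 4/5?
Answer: -73/5 + 2016*√6/5 ≈ 973.03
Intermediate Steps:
h = ⅘ (h = 0*(⅕) + 4*(⅕) = 0 + ⅘ = ⅘ ≈ 0.80000)
(h + 1*(-5))*(4*((-4*6)*√(6 + 0)) - 2) - 23 = (⅘ + 1*(-5))*(4*((-4*6)*√(6 + 0)) - 2) - 23 = (⅘ - 5)*(4*(-24*√6) - 2) - 23 = -21*(-96*√6 - 2)/5 - 23 = -21*(-2 - 96*√6)/5 - 23 = (42/5 + 2016*√6/5) - 23 = -73/5 + 2016*√6/5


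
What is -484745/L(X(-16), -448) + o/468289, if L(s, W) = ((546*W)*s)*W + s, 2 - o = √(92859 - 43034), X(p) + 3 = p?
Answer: 46232991587/195005215855607 - 5*√1993/468289 ≈ -0.00023958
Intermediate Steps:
X(p) = -3 + p
o = 2 - 5*√1993 (o = 2 - √(92859 - 43034) = 2 - √49825 = 2 - 5*√1993 ≈ -221.22)
L(s, W) = s + 546*s*W² (L(s, W) = (546*W*s)*W + s = 546*s*W² + s = s + 546*s*W²)
-484745/L(X(-16), -448) + o/468289 = -484745*1/((1 + 546*(-448)²)*(-3 - 16)) + (2 - 5*√1993)/468289 = -484745*(-1/(19*(1 + 546*200704))) + (2 - 5*√1993)*(1/468289) = -484745*(-1/(19*(1 + 109584384))) + (2/468289 - 5*√1993/468289) = -484745/((-19*109584385)) + (2/468289 - 5*√1993/468289) = -484745/(-2082103315) + (2/468289 - 5*√1993/468289) = -484745*(-1/2082103315) + (2/468289 - 5*√1993/468289) = 96949/416420663 + (2/468289 - 5*√1993/468289) = 46232991587/195005215855607 - 5*√1993/468289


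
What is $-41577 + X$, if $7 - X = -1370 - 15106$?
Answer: $-25094$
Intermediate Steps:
$X = 16483$ ($X = 7 - \left(-1370 - 15106\right) = 7 - -16476 = 7 + 16476 = 16483$)
$-41577 + X = -41577 + 16483 = -25094$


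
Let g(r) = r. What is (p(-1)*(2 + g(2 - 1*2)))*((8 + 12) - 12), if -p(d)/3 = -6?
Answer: 288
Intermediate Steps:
p(d) = 18 (p(d) = -3*(-6) = 18)
(p(-1)*(2 + g(2 - 1*2)))*((8 + 12) - 12) = (18*(2 + (2 - 1*2)))*((8 + 12) - 12) = (18*(2 + (2 - 2)))*(20 - 12) = (18*(2 + 0))*8 = (18*2)*8 = 36*8 = 288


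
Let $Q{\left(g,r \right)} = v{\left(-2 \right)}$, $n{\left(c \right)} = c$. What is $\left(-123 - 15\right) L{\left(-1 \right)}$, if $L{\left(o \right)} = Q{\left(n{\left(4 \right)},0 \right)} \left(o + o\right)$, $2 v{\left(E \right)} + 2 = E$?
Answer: $-552$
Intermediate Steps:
$v{\left(E \right)} = -1 + \frac{E}{2}$
$Q{\left(g,r \right)} = -2$ ($Q{\left(g,r \right)} = -1 + \frac{1}{2} \left(-2\right) = -1 - 1 = -2$)
$L{\left(o \right)} = - 4 o$ ($L{\left(o \right)} = - 2 \left(o + o\right) = - 2 \cdot 2 o = - 4 o$)
$\left(-123 - 15\right) L{\left(-1 \right)} = \left(-123 - 15\right) \left(\left(-4\right) \left(-1\right)\right) = \left(-138\right) 4 = -552$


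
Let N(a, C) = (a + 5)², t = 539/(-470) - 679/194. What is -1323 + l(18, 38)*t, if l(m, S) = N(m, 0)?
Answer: -888573/235 ≈ -3781.2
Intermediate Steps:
t = -1092/235 (t = 539*(-1/470) - 679*1/194 = -539/470 - 7/2 = -1092/235 ≈ -4.6468)
N(a, C) = (5 + a)²
l(m, S) = (5 + m)²
-1323 + l(18, 38)*t = -1323 + (5 + 18)²*(-1092/235) = -1323 + 23²*(-1092/235) = -1323 + 529*(-1092/235) = -1323 - 577668/235 = -888573/235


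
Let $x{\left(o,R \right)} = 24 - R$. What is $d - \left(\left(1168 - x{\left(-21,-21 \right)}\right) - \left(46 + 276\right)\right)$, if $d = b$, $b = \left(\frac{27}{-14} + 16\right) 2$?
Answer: $- \frac{5410}{7} \approx -772.86$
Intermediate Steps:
$b = \frac{197}{7}$ ($b = \left(27 \left(- \frac{1}{14}\right) + 16\right) 2 = \left(- \frac{27}{14} + 16\right) 2 = \frac{197}{14} \cdot 2 = \frac{197}{7} \approx 28.143$)
$d = \frac{197}{7} \approx 28.143$
$d - \left(\left(1168 - x{\left(-21,-21 \right)}\right) - \left(46 + 276\right)\right) = \frac{197}{7} - \left(\left(1168 - \left(24 - -21\right)\right) - \left(46 + 276\right)\right) = \frac{197}{7} - \left(\left(1168 - \left(24 + 21\right)\right) - 322\right) = \frac{197}{7} - \left(\left(1168 - 45\right) - 322\right) = \frac{197}{7} - \left(1123 - 322\right) = \frac{197}{7} - 801 = - \frac{5410}{7}$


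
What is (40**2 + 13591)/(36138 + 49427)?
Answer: 15191/85565 ≈ 0.17754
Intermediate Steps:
(40**2 + 13591)/(36138 + 49427) = (1600 + 13591)/85565 = 15191*(1/85565) = 15191/85565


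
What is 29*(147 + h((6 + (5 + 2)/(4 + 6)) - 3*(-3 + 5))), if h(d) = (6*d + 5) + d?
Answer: 45501/10 ≈ 4550.1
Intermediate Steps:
h(d) = 5 + 7*d (h(d) = (5 + 6*d) + d = 5 + 7*d)
29*(147 + h((6 + (5 + 2)/(4 + 6)) - 3*(-3 + 5))) = 29*(147 + (5 + 7*((6 + (5 + 2)/(4 + 6)) - 3*(-3 + 5)))) = 29*(147 + (5 + 7*((6 + 7/10) - 3*2))) = 29*(147 + (5 + 7*((6 + 7*(1/10)) - 6))) = 29*(147 + (5 + 7*((6 + 7/10) - 6))) = 29*(147 + (5 + 7*(67/10 - 6))) = 29*(147 + (5 + 7*(7/10))) = 29*(147 + (5 + 49/10)) = 29*(147 + 99/10) = 29*(1569/10) = 45501/10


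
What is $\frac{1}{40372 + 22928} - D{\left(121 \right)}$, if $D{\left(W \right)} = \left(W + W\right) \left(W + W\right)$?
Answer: $- \frac{3707101199}{63300} \approx -58564.0$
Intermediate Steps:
$D{\left(W \right)} = 4 W^{2}$ ($D{\left(W \right)} = 2 W 2 W = 4 W^{2}$)
$\frac{1}{40372 + 22928} - D{\left(121 \right)} = \frac{1}{40372 + 22928} - 4 \cdot 121^{2} = \frac{1}{63300} - 4 \cdot 14641 = \frac{1}{63300} - 58564 = - \frac{3707101199}{63300}$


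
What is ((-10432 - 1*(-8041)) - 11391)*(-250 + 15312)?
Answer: -207584484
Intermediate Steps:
((-10432 - 1*(-8041)) - 11391)*(-250 + 15312) = ((-10432 + 8041) - 11391)*15062 = (-2391 - 11391)*15062 = -13782*15062 = -207584484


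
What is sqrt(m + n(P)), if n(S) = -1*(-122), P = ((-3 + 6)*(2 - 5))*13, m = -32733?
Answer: I*sqrt(32611) ≈ 180.59*I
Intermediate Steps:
P = -117 (P = (3*(-3))*13 = -9*13 = -117)
n(S) = 122
sqrt(m + n(P)) = sqrt(-32733 + 122) = sqrt(-32611) = I*sqrt(32611)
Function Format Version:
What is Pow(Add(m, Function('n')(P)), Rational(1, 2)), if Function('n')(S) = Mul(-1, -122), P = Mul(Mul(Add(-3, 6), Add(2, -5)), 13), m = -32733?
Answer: Mul(I, Pow(32611, Rational(1, 2))) ≈ Mul(180.59, I)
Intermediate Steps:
P = -117 (P = Mul(Mul(3, -3), 13) = Mul(-9, 13) = -117)
Function('n')(S) = 122
Pow(Add(m, Function('n')(P)), Rational(1, 2)) = Pow(Add(-32733, 122), Rational(1, 2)) = Pow(-32611, Rational(1, 2)) = Mul(I, Pow(32611, Rational(1, 2)))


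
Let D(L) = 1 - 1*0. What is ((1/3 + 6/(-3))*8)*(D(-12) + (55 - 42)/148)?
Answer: -1610/111 ≈ -14.505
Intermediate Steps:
D(L) = 1 (D(L) = 1 + 0 = 1)
((1/3 + 6/(-3))*8)*(D(-12) + (55 - 42)/148) = ((1/3 + 6/(-3))*8)*(1 + (55 - 42)/148) = ((1*(1/3) + 6*(-1/3))*8)*(1 + 13*(1/148)) = ((1/3 - 2)*8)*(1 + 13/148) = -5/3*8*(161/148) = -40/3*161/148 = -1610/111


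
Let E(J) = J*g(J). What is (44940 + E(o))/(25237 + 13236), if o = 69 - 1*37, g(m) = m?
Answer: 45964/38473 ≈ 1.1947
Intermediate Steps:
o = 32 (o = 69 - 37 = 32)
E(J) = J² (E(J) = J*J = J²)
(44940 + E(o))/(25237 + 13236) = (44940 + 32²)/(25237 + 13236) = (44940 + 1024)/38473 = 45964*(1/38473) = 45964/38473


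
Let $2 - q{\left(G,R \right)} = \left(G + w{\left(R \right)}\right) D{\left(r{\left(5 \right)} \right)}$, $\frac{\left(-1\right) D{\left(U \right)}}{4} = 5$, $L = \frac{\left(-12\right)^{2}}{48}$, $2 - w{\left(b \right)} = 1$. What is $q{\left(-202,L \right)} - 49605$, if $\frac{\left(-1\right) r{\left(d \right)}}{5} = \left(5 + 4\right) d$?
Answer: $-53623$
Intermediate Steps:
$w{\left(b \right)} = 1$ ($w{\left(b \right)} = 2 - 1 = 1$)
$r{\left(d \right)} = - 45 d$ ($r{\left(d \right)} = - 5 \left(5 + 4\right) d = - 5 \cdot 9 d = - 45 d$)
$L = 3$ ($L = 144 \cdot \frac{1}{48} = 3$)
$D{\left(U \right)} = -20$ ($D{\left(U \right)} = \left(-4\right) 5 = -20$)
$q{\left(G,R \right)} = 22 + 20 G$ ($q{\left(G,R \right)} = 2 - \left(G + 1\right) \left(-20\right) = 2 - \left(1 + G\right) \left(-20\right) = 2 - \left(-20 - 20 G\right) = 2 + \left(20 + 20 G\right) = 22 + 20 G$)
$q{\left(-202,L \right)} - 49605 = \left(22 + 20 \left(-202\right)\right) - 49605 = \left(22 - 4040\right) - 49605 = -4018 - 49605 = -53623$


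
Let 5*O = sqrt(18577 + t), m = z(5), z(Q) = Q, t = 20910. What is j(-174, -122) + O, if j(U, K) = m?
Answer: 5 + sqrt(39487)/5 ≈ 44.743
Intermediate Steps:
m = 5
O = sqrt(39487)/5 (O = sqrt(18577 + 20910)/5 = sqrt(39487)/5 ≈ 39.743)
j(U, K) = 5
j(-174, -122) + O = 5 + sqrt(39487)/5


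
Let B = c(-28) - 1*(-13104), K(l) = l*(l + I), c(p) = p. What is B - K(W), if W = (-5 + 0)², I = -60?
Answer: 13951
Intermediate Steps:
W = 25 (W = (-5)² = 25)
K(l) = l*(-60 + l) (K(l) = l*(l - 60) = l*(-60 + l))
B = 13076 (B = -28 - 1*(-13104) = -28 + 13104 = 13076)
B - K(W) = 13076 - 25*(-60 + 25) = 13076 - 25*(-35) = 13076 - 1*(-875) = 13076 + 875 = 13951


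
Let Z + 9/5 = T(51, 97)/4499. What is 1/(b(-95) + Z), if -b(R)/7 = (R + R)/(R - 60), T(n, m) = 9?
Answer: -697345/7237496 ≈ -0.096352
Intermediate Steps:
b(R) = -14*R/(-60 + R) (b(R) = -7*(R + R)/(R - 60) = -7*2*R/(-60 + R) = -14*R/(-60 + R))
Z = -40446/22495 (Z = -9/5 + 9/4499 = -40446/22495 ≈ -1.7980)
1/(b(-95) + Z) = 1/(-14*(-95)/(-60 - 95) - 40446/22495) = 1/(-14*(-95)/(-155) - 40446/22495) = 1/(-14*(-95)*(-1/155) - 40446/22495) = 1/(-266/31 - 40446/22495) = 1/(-7237496/697345) = -697345/7237496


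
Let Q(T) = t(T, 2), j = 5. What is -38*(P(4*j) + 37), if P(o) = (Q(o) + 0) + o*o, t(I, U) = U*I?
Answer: -18126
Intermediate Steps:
t(I, U) = I*U
Q(T) = 2*T (Q(T) = T*2 = 2*T)
P(o) = o**2 + 2*o (P(o) = (2*o + 0) + o*o = 2*o + o**2 = o**2 + 2*o)
-38*(P(4*j) + 37) = -38*((4*5)*(2 + 4*5) + 37) = -38*(20*(2 + 20) + 37) = -38*(20*22 + 37) = -38*(440 + 37) = -38*477 = -18126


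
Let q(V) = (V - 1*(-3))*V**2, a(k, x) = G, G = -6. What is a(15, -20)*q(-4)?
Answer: 96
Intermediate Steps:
a(k, x) = -6
q(V) = V**2*(3 + V) (q(V) = (V + 3)*V**2 = (3 + V)*V**2 = V**2*(3 + V))
a(15, -20)*q(-4) = -6*(-4)**2*(3 - 4) = -96*(-1) = -6*(-16) = 96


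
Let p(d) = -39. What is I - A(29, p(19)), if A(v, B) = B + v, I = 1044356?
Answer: 1044366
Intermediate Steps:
I - A(29, p(19)) = 1044356 - (-39 + 29) = 1044356 - 1*(-10) = 1044356 + 10 = 1044366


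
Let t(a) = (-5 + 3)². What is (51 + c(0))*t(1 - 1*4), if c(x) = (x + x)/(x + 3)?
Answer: 204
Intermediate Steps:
c(x) = 2*x/(3 + x) (c(x) = (2*x)/(3 + x) = 2*x/(3 + x))
t(a) = 4 (t(a) = (-2)² = 4)
(51 + c(0))*t(1 - 1*4) = (51 + 2*0/(3 + 0))*4 = (51 + 2*0/3)*4 = (51 + 2*0*(⅓))*4 = (51 + 0)*4 = 51*4 = 204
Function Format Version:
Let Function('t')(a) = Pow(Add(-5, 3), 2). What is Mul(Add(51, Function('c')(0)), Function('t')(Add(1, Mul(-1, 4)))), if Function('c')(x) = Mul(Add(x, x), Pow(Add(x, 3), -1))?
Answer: 204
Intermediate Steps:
Function('c')(x) = Mul(2, x, Pow(Add(3, x), -1)) (Function('c')(x) = Mul(Mul(2, x), Pow(Add(3, x), -1)) = Mul(2, x, Pow(Add(3, x), -1)))
Function('t')(a) = 4 (Function('t')(a) = Pow(-2, 2) = 4)
Mul(Add(51, Function('c')(0)), Function('t')(Add(1, Mul(-1, 4)))) = Mul(Add(51, Mul(2, 0, Pow(Add(3, 0), -1))), 4) = Mul(Add(51, Mul(2, 0, Pow(3, -1))), 4) = Mul(Add(51, Mul(2, 0, Rational(1, 3))), 4) = Mul(Add(51, 0), 4) = Mul(51, 4) = 204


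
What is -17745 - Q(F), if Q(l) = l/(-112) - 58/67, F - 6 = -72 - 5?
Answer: -133156741/7504 ≈ -17745.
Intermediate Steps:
F = -71 (F = 6 + (-72 - 5) = 6 - 77 = -71)
Q(l) = -58/67 - l/112 (Q(l) = l*(-1/112) - 58*1/67 = -l/112 - 58/67 = -58/67 - l/112)
-17745 - Q(F) = -17745 - (-58/67 - 1/112*(-71)) = -17745 - (-58/67 + 71/112) = -17745 - 1*(-1739/7504) = -17745 + 1739/7504 = -133156741/7504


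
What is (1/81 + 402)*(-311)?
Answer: -10127093/81 ≈ -1.2503e+5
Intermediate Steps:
(1/81 + 402)*(-311) = (32563/81)*(-311) = -10127093/81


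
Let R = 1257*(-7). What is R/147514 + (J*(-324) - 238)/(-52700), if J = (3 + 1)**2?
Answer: 42014201/971748475 ≈ 0.043236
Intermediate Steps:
J = 16 (J = 4**2 = 16)
R = -8799
R/147514 + (J*(-324) - 238)/(-52700) = -8799/147514 + (16*(-324) - 238)/(-52700) = -8799*1/147514 + (-5184 - 238)*(-1/52700) = -8799/147514 - 5422*(-1/52700) = -8799/147514 + 2711/26350 = 42014201/971748475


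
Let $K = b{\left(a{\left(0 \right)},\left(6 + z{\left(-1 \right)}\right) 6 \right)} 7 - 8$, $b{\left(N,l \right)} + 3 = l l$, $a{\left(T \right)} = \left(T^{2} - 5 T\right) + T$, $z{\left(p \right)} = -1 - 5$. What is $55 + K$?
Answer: $26$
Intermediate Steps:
$z{\left(p \right)} = -6$ ($z{\left(p \right)} = -1 - 5 = -6$)
$a{\left(T \right)} = T^{2} - 4 T$
$b{\left(N,l \right)} = -3 + l^{2}$ ($b{\left(N,l \right)} = -3 + l l = -3 + l^{2}$)
$K = -29$ ($K = \left(-3 + \left(\left(6 - 6\right) 6\right)^{2}\right) 7 - 8 = \left(-3 + \left(0 \cdot 6\right)^{2}\right) 7 - 8 = \left(-3 + 0^{2}\right) 7 - 8 = \left(-3 + 0\right) 7 - 8 = \left(-3\right) 7 - 8 = -21 - 8 = -29$)
$55 + K = 55 - 29 = 26$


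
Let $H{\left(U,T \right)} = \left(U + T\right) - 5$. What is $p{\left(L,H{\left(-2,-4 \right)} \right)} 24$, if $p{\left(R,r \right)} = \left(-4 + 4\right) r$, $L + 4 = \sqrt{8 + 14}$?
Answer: $0$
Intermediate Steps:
$L = -4 + \sqrt{22}$ ($L = -4 + \sqrt{8 + 14} = -4 + \sqrt{22} \approx 0.69042$)
$H{\left(U,T \right)} = -5 + T + U$ ($H{\left(U,T \right)} = \left(T + U\right) - 5 = -5 + T + U$)
$p{\left(R,r \right)} = 0$ ($p{\left(R,r \right)} = 0 r = 0$)
$p{\left(L,H{\left(-2,-4 \right)} \right)} 24 = 0 \cdot 24 = 0$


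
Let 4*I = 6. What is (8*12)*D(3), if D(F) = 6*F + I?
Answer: 1872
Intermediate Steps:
I = 3/2 (I = (1/4)*6 = 3/2 ≈ 1.5000)
D(F) = 3/2 + 6*F (D(F) = 6*F + 3/2 = 3/2 + 6*F)
(8*12)*D(3) = (8*12)*(3/2 + 6*3) = 96*(3/2 + 18) = 96*(39/2) = 1872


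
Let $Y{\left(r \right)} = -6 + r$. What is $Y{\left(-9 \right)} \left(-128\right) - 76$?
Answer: $1844$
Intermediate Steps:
$Y{\left(-9 \right)} \left(-128\right) - 76 = \left(-6 - 9\right) \left(-128\right) - 76 = \left(-15\right) \left(-128\right) - 76 = 1920 - 76 = 1844$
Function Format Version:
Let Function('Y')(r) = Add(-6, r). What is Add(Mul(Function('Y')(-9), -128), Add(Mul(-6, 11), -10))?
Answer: 1844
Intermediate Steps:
Add(Mul(Function('Y')(-9), -128), Add(Mul(-6, 11), -10)) = Add(Mul(Add(-6, -9), -128), Add(Mul(-6, 11), -10)) = Add(Mul(-15, -128), Add(-66, -10)) = Add(1920, -76) = 1844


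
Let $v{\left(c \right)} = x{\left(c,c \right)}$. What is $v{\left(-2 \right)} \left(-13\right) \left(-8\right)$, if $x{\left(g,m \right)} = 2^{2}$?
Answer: $416$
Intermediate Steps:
$x{\left(g,m \right)} = 4$
$v{\left(c \right)} = 4$
$v{\left(-2 \right)} \left(-13\right) \left(-8\right) = 4 \left(-13\right) \left(-8\right) = \left(-52\right) \left(-8\right) = 416$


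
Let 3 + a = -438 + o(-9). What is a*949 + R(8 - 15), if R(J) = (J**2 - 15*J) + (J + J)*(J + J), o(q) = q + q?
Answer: -435241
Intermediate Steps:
o(q) = 2*q
R(J) = -15*J + 5*J**2 (R(J) = (J**2 - 15*J) + (2*J)*(2*J) = (J**2 - 15*J) + 4*J**2 = -15*J + 5*J**2)
a = -459 (a = -3 + (-438 + 2*(-9)) = -3 + (-438 - 18) = -3 - 456 = -459)
a*949 + R(8 - 15) = -459*949 + 5*(8 - 15)*(-3 + (8 - 15)) = -435591 + 5*(-7)*(-3 - 7) = -435591 + 5*(-7)*(-10) = -435591 + 350 = -435241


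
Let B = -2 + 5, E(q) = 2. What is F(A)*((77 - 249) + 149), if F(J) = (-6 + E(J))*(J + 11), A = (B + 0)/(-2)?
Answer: 874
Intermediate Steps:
B = 3
A = -3/2 (A = (3 + 0)/(-2) = -1/2*3 = -3/2 ≈ -1.5000)
F(J) = -44 - 4*J (F(J) = (-6 + 2)*(J + 11) = -4*(11 + J) = -44 - 4*J)
F(A)*((77 - 249) + 149) = (-44 - 4*(-3/2))*((77 - 249) + 149) = (-44 + 6)*(-172 + 149) = -38*(-23) = 874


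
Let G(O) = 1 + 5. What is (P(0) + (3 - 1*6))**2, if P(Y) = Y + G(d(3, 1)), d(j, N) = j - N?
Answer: 9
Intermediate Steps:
G(O) = 6
P(Y) = 6 + Y (P(Y) = Y + 6 = 6 + Y)
(P(0) + (3 - 1*6))**2 = ((6 + 0) + (3 - 1*6))**2 = (6 + (3 - 6))**2 = (6 - 3)**2 = 3**2 = 9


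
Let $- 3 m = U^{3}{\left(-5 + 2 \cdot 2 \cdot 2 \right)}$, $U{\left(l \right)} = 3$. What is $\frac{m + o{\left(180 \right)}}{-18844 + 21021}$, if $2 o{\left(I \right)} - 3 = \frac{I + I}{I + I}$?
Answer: $- \frac{1}{311} \approx -0.0032154$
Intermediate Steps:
$o{\left(I \right)} = 2$ ($o{\left(I \right)} = \frac{3}{2} + \frac{\left(I + I\right) \frac{1}{I + I}}{2} = \frac{3}{2} + \frac{2 I \frac{1}{2 I}}{2} = \frac{3}{2} + \frac{1}{2} \cdot 1 = \frac{3}{2} + \frac{1}{2} = 2$)
$m = -9$ ($m = - \frac{3^{3}}{3} = \left(- \frac{1}{3}\right) 27 = -9$)
$\frac{m + o{\left(180 \right)}}{-18844 + 21021} = \frac{-9 + 2}{-18844 + 21021} = - \frac{7}{2177} = \left(-7\right) \frac{1}{2177} = - \frac{1}{311}$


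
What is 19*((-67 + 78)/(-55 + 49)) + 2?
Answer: -197/6 ≈ -32.833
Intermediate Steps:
19*((-67 + 78)/(-55 + 49)) + 2 = 19*(11/(-6)) + 2 = 19*(11*(-1/6)) + 2 = 19*(-11/6) + 2 = -209/6 + 2 = -197/6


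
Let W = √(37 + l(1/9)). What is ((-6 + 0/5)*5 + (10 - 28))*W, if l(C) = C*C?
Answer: -16*√2998/3 ≈ -292.02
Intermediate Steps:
l(C) = C²
W = √2998/9 (W = √(37 + (1/9)²) = √(37 + (1*(⅑))²) = √(37 + (⅑)²) = √(37 + 1/81) = √(2998/81) = √2998/9 ≈ 6.0838)
((-6 + 0/5)*5 + (10 - 28))*W = ((-6 + 0/5)*5 + (10 - 28))*(√2998/9) = ((-6 + 0*(⅕))*5 - 18)*(√2998/9) = ((-6 + 0)*5 - 18)*(√2998/9) = (-6*5 - 18)*(√2998/9) = (-30 - 18)*(√2998/9) = -16*√2998/3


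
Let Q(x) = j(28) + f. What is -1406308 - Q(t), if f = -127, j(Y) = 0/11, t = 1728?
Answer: -1406181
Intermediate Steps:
j(Y) = 0 (j(Y) = 0*(1/11) = 0)
Q(x) = -127 (Q(x) = 0 - 127 = -127)
-1406308 - Q(t) = -1406308 - 1*(-127) = -1406308 + 127 = -1406181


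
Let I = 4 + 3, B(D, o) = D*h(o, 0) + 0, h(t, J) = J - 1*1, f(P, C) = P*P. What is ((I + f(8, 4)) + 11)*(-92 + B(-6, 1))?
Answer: -7052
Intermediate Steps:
f(P, C) = P**2
h(t, J) = -1 + J (h(t, J) = J - 1 = -1 + J)
B(D, o) = -D (B(D, o) = D*(-1 + 0) + 0 = D*(-1) + 0 = -D + 0 = -D)
I = 7
((I + f(8, 4)) + 11)*(-92 + B(-6, 1)) = ((7 + 8**2) + 11)*(-92 - 1*(-6)) = ((7 + 64) + 11)*(-92 + 6) = (71 + 11)*(-86) = 82*(-86) = -7052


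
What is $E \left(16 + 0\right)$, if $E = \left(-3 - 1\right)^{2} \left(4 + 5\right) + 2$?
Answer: $2336$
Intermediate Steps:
$E = 146$ ($E = \left(-4\right)^{2} \cdot 9 + 2 = 16 \cdot 9 + 2 = 144 + 2 = 146$)
$E \left(16 + 0\right) = 146 \left(16 + 0\right) = 146 \cdot 16 = 2336$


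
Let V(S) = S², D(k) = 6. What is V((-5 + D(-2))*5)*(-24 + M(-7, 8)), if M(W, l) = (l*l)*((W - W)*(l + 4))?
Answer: -600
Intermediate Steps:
M(W, l) = 0 (M(W, l) = l²*(0*(4 + l)) = l²*0 = 0)
V((-5 + D(-2))*5)*(-24 + M(-7, 8)) = ((-5 + 6)*5)²*(-24 + 0) = (1*5)²*(-24) = 5²*(-24) = 25*(-24) = -600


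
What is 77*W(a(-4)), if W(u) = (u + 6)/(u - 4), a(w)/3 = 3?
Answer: 231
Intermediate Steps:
a(w) = 9 (a(w) = 3*3 = 9)
W(u) = (6 + u)/(-4 + u)
77*W(a(-4)) = 77*((6 + 9)/(-4 + 9)) = 77*(15/5) = 77*((⅕)*15) = 77*3 = 231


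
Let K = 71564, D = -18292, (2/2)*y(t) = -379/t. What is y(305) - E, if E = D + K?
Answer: -16248339/305 ≈ -53273.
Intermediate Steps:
y(t) = -379/t
E = 53272 (E = -18292 + 71564 = 53272)
y(305) - E = -379/305 - 1*53272 = -379*1/305 - 53272 = -379/305 - 53272 = -16248339/305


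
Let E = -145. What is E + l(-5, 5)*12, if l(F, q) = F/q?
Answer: -157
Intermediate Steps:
E + l(-5, 5)*12 = -145 - 5/5*12 = -145 - 5*⅕*12 = -145 - 1*12 = -145 - 12 = -157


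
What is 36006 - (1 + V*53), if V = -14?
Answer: 36747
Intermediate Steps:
36006 - (1 + V*53) = 36006 - (1 - 14*53) = 36006 - (1 - 742) = 36006 - 1*(-741) = 36006 + 741 = 36747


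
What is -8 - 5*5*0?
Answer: -8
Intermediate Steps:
-8 - 5*5*0 = -8 - 25*0 = -8 + 0 = -8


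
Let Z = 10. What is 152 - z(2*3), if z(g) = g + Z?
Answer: 136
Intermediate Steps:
z(g) = 10 + g (z(g) = g + 10 = 10 + g)
152 - z(2*3) = 152 - (10 + 2*3) = 152 - (10 + 6) = 152 - 1*16 = 152 - 16 = 136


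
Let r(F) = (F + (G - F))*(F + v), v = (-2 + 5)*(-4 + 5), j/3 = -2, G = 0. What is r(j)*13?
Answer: 0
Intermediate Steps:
j = -6 (j = 3*(-2) = -6)
v = 3 (v = 3*1 = 3)
r(F) = 0 (r(F) = (F + (0 - F))*(F + 3) = (F - F)*(3 + F) = 0*(3 + F) = 0)
r(j)*13 = 0*13 = 0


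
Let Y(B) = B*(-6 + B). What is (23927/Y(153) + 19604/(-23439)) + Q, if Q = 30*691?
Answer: 280212371081/13517091 ≈ 20730.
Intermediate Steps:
Q = 20730
(23927/Y(153) + 19604/(-23439)) + Q = (23927/((153*(-6 + 153))) + 19604/(-23439)) + 20730 = (23927/((153*147)) + 19604*(-1/23439)) + 20730 = (23927/22491 - 1508/1803) + 20730 = 3074651/13517091 + 20730 = 280212371081/13517091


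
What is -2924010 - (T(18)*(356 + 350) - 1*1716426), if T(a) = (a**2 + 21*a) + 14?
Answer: -1713080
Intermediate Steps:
T(a) = 14 + a**2 + 21*a
-2924010 - (T(18)*(356 + 350) - 1*1716426) = -2924010 - ((14 + 18**2 + 21*18)*(356 + 350) - 1*1716426) = -2924010 - ((14 + 324 + 378)*706 - 1716426) = -2924010 - (716*706 - 1716426) = -2924010 - (505496 - 1716426) = -2924010 - 1*(-1210930) = -2924010 + 1210930 = -1713080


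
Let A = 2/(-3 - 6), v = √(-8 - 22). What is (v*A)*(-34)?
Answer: 68*I*√30/9 ≈ 41.383*I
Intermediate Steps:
v = I*√30 (v = √(-30) = I*√30 ≈ 5.4772*I)
A = -2/9 (A = 2/(-9) = 2*(-⅑) = -2/9 ≈ -0.22222)
(v*A)*(-34) = ((I*√30)*(-2/9))*(-34) = -2*I*√30/9*(-34) = 68*I*√30/9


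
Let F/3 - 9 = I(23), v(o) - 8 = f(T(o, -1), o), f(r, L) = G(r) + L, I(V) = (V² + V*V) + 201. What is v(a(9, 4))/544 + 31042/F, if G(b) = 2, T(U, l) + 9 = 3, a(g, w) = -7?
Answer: 4224565/517344 ≈ 8.1659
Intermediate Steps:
T(U, l) = -6 (T(U, l) = -9 + 3 = -6)
I(V) = 201 + 2*V² (I(V) = (V² + V²) + 201 = 2*V² + 201 = 201 + 2*V²)
f(r, L) = 2 + L
v(o) = 10 + o (v(o) = 8 + (2 + o) = 10 + o)
F = 3804 (F = 27 + 3*(201 + 2*23²) = 27 + 3*(201 + 2*529) = 27 + 3*(201 + 1058) = 27 + 3*1259 = 27 + 3777 = 3804)
v(a(9, 4))/544 + 31042/F = (10 - 7)/544 + 31042/3804 = 3*(1/544) + 31042*(1/3804) = 3/544 + 15521/1902 = 4224565/517344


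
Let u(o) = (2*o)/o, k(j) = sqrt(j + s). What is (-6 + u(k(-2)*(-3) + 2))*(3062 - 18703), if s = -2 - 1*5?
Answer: 62564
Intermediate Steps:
s = -7 (s = -2 - 5 = -7)
k(j) = sqrt(-7 + j) (k(j) = sqrt(j - 7) = sqrt(-7 + j))
u(o) = 2
(-6 + u(k(-2)*(-3) + 2))*(3062 - 18703) = (-6 + 2)*(3062 - 18703) = -4*(-15641) = 62564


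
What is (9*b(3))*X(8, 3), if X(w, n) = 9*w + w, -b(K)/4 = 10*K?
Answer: -86400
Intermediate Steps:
b(K) = -40*K
X(w, n) = 10*w
(9*b(3))*X(8, 3) = (9*(-40*3))*(10*8) = (9*(-120))*80 = -1080*80 = -86400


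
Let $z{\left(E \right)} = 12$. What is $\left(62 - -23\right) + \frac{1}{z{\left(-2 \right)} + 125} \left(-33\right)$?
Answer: $\frac{11612}{137} \approx 84.759$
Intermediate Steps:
$\left(62 - -23\right) + \frac{1}{z{\left(-2 \right)} + 125} \left(-33\right) = \left(62 - -23\right) + \frac{1}{12 + 125} \left(-33\right) = \left(62 + 23\right) + \frac{1}{137} \left(-33\right) = 85 + \frac{1}{137} \left(-33\right) = 85 - \frac{33}{137} = \frac{11612}{137}$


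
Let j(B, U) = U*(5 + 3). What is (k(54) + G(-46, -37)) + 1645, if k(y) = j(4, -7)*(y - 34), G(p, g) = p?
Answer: 479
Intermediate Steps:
j(B, U) = 8*U (j(B, U) = U*8 = 8*U)
k(y) = 1904 - 56*y (k(y) = (8*(-7))*(y - 34) = -56*(-34 + y) = 1904 - 56*y)
(k(54) + G(-46, -37)) + 1645 = ((1904 - 56*54) - 46) + 1645 = ((1904 - 3024) - 46) + 1645 = (-1120 - 46) + 1645 = -1166 + 1645 = 479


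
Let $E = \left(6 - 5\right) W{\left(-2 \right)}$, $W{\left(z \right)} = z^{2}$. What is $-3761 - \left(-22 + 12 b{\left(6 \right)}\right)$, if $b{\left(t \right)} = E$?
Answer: $-3787$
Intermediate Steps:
$E = 4$ ($E = \left(6 - 5\right) \left(-2\right)^{2} = 1 \cdot 4 = 4$)
$b{\left(t \right)} = 4$
$-3761 - \left(-22 + 12 b{\left(6 \right)}\right) = -3761 + \left(22 - 48\right) = -3761 - 26 = -3787$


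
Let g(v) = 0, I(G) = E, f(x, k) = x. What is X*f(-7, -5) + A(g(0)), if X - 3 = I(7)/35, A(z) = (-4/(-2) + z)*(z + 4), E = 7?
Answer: -72/5 ≈ -14.400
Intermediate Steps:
I(G) = 7
A(z) = (2 + z)*(4 + z) (A(z) = (-4*(-½) + z)*(4 + z) = (2 + z)*(4 + z))
X = 16/5 (X = 3 + 7/35 = 3 + 7*(1/35) = 3 + ⅕ = 16/5 ≈ 3.2000)
X*f(-7, -5) + A(g(0)) = (16/5)*(-7) + (8 + 0² + 6*0) = -112/5 + (8 + 0 + 0) = -112/5 + 8 = -72/5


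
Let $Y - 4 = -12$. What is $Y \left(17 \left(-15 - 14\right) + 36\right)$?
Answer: $3656$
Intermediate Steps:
$Y = -8$ ($Y = 4 - 12 = -8$)
$Y \left(17 \left(-15 - 14\right) + 36\right) = - 8 \left(17 \left(-15 - 14\right) + 36\right) = - 8 \left(17 \left(-29\right) + 36\right) = - 8 \left(-493 + 36\right) = \left(-8\right) \left(-457\right) = 3656$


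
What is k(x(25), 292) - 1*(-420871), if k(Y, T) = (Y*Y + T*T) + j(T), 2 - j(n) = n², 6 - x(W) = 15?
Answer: 420954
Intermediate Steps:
x(W) = -9 (x(W) = 6 - 1*15 = 6 - 15 = -9)
j(n) = 2 - n²
k(Y, T) = 2 + Y² (k(Y, T) = (Y*Y + T*T) + (2 - T²) = (Y² + T²) + (2 - T²) = (T² + Y²) + (2 - T²) = 2 + Y²)
k(x(25), 292) - 1*(-420871) = (2 + (-9)²) - 1*(-420871) = (2 + 81) + 420871 = 83 + 420871 = 420954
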